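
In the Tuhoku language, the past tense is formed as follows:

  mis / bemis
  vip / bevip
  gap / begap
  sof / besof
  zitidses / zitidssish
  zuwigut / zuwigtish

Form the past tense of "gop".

begop

"gop" has 1 vowel. The stems with 1 vowel (mis → bemis, vip → bevip, gap → begap) add the prefix be-.
The other pattern: stems with 3 vowels delete the last vowel and add -ish.
So gop → begop.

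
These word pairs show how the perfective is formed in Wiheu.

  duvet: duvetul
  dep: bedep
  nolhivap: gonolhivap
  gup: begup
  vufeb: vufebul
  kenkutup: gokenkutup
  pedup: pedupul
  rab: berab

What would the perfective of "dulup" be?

dulupul

dep and pedup both end in -p yet inflect differently (bedep, pedupul), so the final letter is not what conditions the rule; the number of vowels is.
"dulup" has 2 vowels. The stems with 2 vowels (pedup → pedupul, vufeb → vufebul, duvet → duvetul) add -ul.
The other patterns: stems with 1 vowel add the prefix be-; stems with 3 vowels add the prefix go-.
So dulup → dulupul.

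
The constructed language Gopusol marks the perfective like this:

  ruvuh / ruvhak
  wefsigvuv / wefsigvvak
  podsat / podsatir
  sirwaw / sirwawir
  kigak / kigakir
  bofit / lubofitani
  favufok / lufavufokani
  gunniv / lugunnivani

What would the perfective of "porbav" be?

podsat and bofit both end in -t yet inflect differently (podsatir, lubofitani), so the final letter is not what conditions the rule; the last vowel is.
"porbav" has last vowel 'a'. The stems whose last vowel is 'a' (podsat → podsatir, sirwaw → sirwawir, kigak → kigakir) add -ir.
The other patterns: stems whose last vowel is 'u' delete the last vowel and add -ak; stems whose last vowel is 'i' or 'o' add lu- … -ani around the stem.
So porbav → porbavir.

porbavir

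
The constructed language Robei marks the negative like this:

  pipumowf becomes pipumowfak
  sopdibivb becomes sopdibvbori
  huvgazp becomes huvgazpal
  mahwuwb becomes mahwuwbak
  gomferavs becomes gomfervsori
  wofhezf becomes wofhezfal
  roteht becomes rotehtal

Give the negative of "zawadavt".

zawadvtori

wofhezf and pipumowf both end in -f yet inflect differently (wofhezfal, pipumowfak), so the final letter is not what conditions the rule; the second-to-last letter is.
"zawadavt" has second-to-last letter 'v'. The stems whose second-to-last letter is 'v' (sopdibivb → sopdibvbori, gomferavs → gomfervsori) delete the last vowel and add -ori.
So zawadavt → zawadvtori.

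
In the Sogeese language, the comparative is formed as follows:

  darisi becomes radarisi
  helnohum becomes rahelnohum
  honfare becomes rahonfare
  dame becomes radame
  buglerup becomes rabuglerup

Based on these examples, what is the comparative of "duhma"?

raduhma

Every pair shown (darisi → radarisi, helnohum → rahelnohum, honfare → rahonfare, …) follows the same rule: add the prefix ra-.
So duhma → raduhma.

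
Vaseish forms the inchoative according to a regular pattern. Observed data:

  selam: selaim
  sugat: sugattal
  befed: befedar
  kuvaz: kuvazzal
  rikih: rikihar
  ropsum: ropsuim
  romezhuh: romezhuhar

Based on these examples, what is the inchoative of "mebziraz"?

"mebziraz" ends in -z. The one such stem in the data (kuvaz → kuvazzal) doubles the final consonant and adds -al (as does sugat), so the same rule applies.
The other patterns: stems ending in -m drop the final letter and add -im; stems ending in -d or -h add -ar.
So mebziraz → mebzirazzal.

mebzirazzal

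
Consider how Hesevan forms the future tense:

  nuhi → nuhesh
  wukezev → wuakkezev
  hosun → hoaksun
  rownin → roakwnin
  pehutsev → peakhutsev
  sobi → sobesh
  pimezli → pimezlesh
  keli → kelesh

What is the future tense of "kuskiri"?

"kuskiri" ends in -i. The stems ending in -i (keli → kelesh, pimezli → pimezlesh, sobi → sobesh) drop the final letter and add -esh.
The other pattern: stems ending in -n or -v insert -ak- after the first vowel.
So kuskiri → kuskiresh.

kuskiresh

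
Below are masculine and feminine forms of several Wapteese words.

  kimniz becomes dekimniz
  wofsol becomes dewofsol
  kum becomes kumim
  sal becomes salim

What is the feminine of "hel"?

helim

"hel" has 1 vowel. The stems with 1 vowel (kum → kumim, sal → salim) add -im.
The other pattern: stems with 2 vowels add the prefix de-.
So hel → helim.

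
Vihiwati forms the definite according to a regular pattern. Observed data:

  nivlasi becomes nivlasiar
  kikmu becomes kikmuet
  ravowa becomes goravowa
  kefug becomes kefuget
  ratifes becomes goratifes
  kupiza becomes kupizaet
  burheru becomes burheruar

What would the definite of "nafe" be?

ravowa and kupiza both end in -a yet inflect differently (goravowa, kupizaet), so the final letter is not what conditions the rule; the first letter is.
"nafe" begins with n-. The one such stem in the data (nivlasi → nivlasiar) adds -ar, so the same rule applies.
The other patterns: stems beginning with r- add the prefix go-; stems beginning with k- add -et.
So nafe → nafear.

nafear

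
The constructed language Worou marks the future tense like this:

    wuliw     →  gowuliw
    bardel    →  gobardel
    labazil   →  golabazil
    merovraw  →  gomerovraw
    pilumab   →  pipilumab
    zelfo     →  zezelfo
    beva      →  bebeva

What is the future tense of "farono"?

fafarono

merovraw and beva both have last vowel 'a' yet inflect differently (gomerovraw, bebeva), so the last vowel is not what conditions the rule; the final letter is.
"farono" ends in -o. The one such stem in the data (zelfo → zezelfo) repeats the first consonant+vowel as a prefix (as do beva, pilumab), so the same rule applies.
The other pattern: stems ending in -l or -w add the prefix go-.
So farono → fafarono.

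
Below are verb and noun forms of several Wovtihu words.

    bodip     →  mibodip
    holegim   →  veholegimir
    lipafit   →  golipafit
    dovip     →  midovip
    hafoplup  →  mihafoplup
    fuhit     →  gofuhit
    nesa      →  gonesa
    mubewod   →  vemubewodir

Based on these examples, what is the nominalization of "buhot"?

gobuhot

holegim and dovip both have last vowel 'i' yet inflect differently (veholegimir, midovip), so the last vowel is not what conditions the rule; the final letter is.
"buhot" ends in -t. The stems ending in -t (lipafit → golipafit, fuhit → gofuhit) add the prefix go-.
The other patterns: stems ending in -d or -m add ve- … -ir around the stem; stems ending in -p add the prefix mi-.
So buhot → gobuhot.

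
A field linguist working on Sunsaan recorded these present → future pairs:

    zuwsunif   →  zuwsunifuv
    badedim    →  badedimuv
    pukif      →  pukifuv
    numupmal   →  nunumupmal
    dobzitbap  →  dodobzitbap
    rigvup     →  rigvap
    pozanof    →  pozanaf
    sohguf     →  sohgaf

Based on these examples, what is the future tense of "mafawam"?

"mafawam" has last vowel 'a'. The stems whose last vowel is 'a' (numupmal → nunumupmal, dobzitbap → dodobzitbap) repeat the first consonant+vowel as a prefix.
So mafawam → mamafawam.

mamafawam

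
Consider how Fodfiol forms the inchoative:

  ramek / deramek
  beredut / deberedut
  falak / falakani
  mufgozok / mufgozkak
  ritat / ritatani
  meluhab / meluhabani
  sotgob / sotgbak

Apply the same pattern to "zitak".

ramek and mufgozok both end in -k yet inflect differently (deramek, mufgozkak), so the final letter is not what conditions the rule; the last vowel is.
"zitak" has last vowel 'a'. The stems whose last vowel is 'a' (ritat → ritatani, meluhab → meluhabani, falak → falakani) add -ani.
So zitak → zitakani.

zitakani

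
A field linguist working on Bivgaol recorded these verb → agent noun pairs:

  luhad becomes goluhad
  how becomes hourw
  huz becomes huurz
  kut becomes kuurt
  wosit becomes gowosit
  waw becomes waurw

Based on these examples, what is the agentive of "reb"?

"reb" has 1 vowel. The stems with 1 vowel (waw → waurw, kut → kuurt, huz → huurz) insert -ur- after the first vowel.
The other pattern: stems with 2 vowels add the prefix go-.
So reb → reurb.

reurb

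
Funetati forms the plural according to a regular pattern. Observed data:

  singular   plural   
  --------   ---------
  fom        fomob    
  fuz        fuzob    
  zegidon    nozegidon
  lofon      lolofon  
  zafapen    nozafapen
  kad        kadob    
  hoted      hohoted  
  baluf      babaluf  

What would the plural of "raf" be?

rafob

kad and hoted both end in -d yet inflect differently (kadob, hohoted), so the final letter is not what conditions the rule; the number of vowels is.
"raf" has 1 vowel. The stems with 1 vowel (kad → kadob, fuz → fuzob, fom → fomob) add -ob.
The other patterns: stems with 2 vowels repeat the first consonant+vowel as a prefix; stems with 3 vowels add the prefix no-.
So raf → rafob.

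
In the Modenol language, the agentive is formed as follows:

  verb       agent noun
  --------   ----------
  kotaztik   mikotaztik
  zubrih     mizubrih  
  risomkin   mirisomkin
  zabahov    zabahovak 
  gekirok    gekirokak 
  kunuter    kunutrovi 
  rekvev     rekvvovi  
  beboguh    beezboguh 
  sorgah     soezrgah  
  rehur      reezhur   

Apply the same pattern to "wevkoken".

kotaztik and gekirok both end in -k yet inflect differently (mikotaztik, gekirokak), so the final letter is not what conditions the rule; the last vowel is.
"wevkoken" has last vowel 'e'. The stems whose last vowel is 'e' (kunuter → kunutrovi, rekvev → rekvvovi) delete the last vowel and add -ovi.
So wevkoken → wevkoknovi.

wevkoknovi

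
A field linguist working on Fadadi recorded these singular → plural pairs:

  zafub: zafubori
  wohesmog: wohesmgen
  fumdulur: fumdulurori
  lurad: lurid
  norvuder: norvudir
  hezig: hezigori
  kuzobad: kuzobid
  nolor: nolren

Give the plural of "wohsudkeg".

wohsudkig

nolor and fumdulur both end in -r yet inflect differently (nolren, fumdulurori), so the final letter is not what conditions the rule; the last vowel is.
"wohsudkeg" has last vowel 'e'. The one such stem in the data (norvuder → norvudir) changes the last vowel to 'i' (as do lurad, kuzobad), so the same rule applies.
So wohsudkeg → wohsudkig.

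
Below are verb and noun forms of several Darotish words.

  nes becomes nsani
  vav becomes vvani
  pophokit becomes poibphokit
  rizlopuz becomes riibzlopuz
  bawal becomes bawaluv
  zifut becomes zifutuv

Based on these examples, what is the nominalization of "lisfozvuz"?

liibsfozvuz

zifut and pophokit both end in -t yet inflect differently (zifutuv, poibphokit), so the final letter is not what conditions the rule; the number of vowels is.
"lisfozvuz" has 3 vowels. The stems with 3 vowels (pophokit → poibphokit, rizlopuz → riibzlopuz) insert -ib- after the first vowel.
The other patterns: stems with 1 vowel delete the last vowel and add -ani; stems with 2 vowels add -uv.
So lisfozvuz → liibsfozvuz.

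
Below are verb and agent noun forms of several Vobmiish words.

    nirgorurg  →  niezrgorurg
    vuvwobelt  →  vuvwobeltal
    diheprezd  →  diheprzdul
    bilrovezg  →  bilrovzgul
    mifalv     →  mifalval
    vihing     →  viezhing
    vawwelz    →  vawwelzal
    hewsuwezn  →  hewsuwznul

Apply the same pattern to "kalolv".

bilrovezg and vihing both end in -g yet inflect differently (bilrovzgul, viezhing), so the final letter is not what conditions the rule; the second-to-last letter is.
"kalolv" has second-to-last letter 'l'. The stems whose second-to-last letter is 'l' (vuvwobelt → vuvwobeltal, mifalv → mifalval, vawwelz → vawwelzal) add -al.
So kalolv → kalolval.

kalolval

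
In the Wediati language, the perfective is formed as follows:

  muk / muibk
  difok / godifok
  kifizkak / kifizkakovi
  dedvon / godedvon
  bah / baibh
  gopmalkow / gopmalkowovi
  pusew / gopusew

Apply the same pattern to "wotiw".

muk and difok both end in -k yet inflect differently (muibk, godifok), so the final letter is not what conditions the rule; the number of vowels is.
"wotiw" has 2 vowels. The stems with 2 vowels (difok → godifok, pusew → gopusew, dedvon → godedvon) add the prefix go-.
The other patterns: stems with 1 vowel insert -ib- after the first vowel; stems with 3 vowels add -ovi.
So wotiw → gowotiw.

gowotiw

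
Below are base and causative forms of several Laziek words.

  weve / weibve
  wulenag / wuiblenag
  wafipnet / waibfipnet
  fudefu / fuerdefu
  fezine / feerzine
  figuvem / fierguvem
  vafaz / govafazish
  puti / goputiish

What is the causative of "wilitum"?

wiiblitum

weve and fezine both end in -e yet inflect differently (weibve, feerzine), so the final letter is not what conditions the rule; the first letter is.
"wilitum" begins with w-. The stems beginning with w- (weve → weibve, wulenag → wuiblenag, wafipnet → waibfipnet) insert -ib- after the first vowel.
The other patterns: stems beginning with f- insert -er- after the first vowel; stems beginning with p- or v- add go- … -ish around the stem.
So wilitum → wiiblitum.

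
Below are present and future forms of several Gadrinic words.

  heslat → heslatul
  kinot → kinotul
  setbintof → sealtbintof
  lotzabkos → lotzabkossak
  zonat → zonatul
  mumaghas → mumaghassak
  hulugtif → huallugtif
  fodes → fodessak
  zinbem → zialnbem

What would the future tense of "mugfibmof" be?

mualgfibmof

"mugfibmof" ends in -f. The stems ending in -f (setbintof → sealtbintof, hulugtif → huallugtif) insert -al- after the first vowel.
The other patterns: stems ending in -t add -ul; stems ending in -s double the final consonant and add -ak.
So mugfibmof → mualgfibmof.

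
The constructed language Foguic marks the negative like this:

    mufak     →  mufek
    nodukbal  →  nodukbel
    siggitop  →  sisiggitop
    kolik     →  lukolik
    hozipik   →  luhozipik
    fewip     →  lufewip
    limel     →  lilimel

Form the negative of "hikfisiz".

luhikfisiz

hozipik and mufak both end in -k yet inflect differently (luhozipik, mufek), so the final letter is not what conditions the rule; the last vowel is.
"hikfisiz" has last vowel 'i'. The stems whose last vowel is 'i' (fewip → lufewip, hozipik → luhozipik, kolik → lukolik) add the prefix lu-.
The other patterns: stems whose last vowel is 'a' change the last vowel to 'e'; stems whose last vowel is 'e' or 'o' repeat the first consonant+vowel as a prefix.
So hikfisiz → luhikfisiz.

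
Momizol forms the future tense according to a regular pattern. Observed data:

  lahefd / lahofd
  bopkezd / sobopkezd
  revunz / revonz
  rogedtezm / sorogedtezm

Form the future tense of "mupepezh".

somupepezh

"mupepezh" has second-to-last letter 'z'. The stems whose second-to-last letter is 'z' (bopkezd → sobopkezd, rogedtezm → sorogedtezm) add the prefix so-.
So mupepezh → somupepezh.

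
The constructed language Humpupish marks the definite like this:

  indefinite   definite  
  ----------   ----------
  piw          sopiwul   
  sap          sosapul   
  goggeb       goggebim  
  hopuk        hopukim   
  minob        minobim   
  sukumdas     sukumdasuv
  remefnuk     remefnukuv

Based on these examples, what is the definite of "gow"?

"gow" has 1 vowel. The stems with 1 vowel (piw → sopiwul, sap → sosapul) add so- … -ul around the stem.
The other patterns: stems with 2 vowels add -im; stems with 3 vowels add -uv.
So gow → sogowul.

sogowul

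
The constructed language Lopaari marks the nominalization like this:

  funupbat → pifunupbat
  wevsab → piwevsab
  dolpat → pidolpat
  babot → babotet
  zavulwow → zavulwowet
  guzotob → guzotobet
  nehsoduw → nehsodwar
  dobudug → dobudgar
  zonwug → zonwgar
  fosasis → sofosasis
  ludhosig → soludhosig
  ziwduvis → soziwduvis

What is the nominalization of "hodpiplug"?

funupbat and babot both end in -t yet inflect differently (pifunupbat, babotet), so the final letter is not what conditions the rule; the last vowel is.
"hodpiplug" has last vowel 'u'. The stems whose last vowel is 'u' (nehsoduw → nehsodwar, dobudug → dobudgar, zonwug → zonwgar) delete the last vowel and add -ar.
The other patterns: stems whose last vowel is 'a' add the prefix pi-; stems whose last vowel is 'o' add -et; stems whose last vowel is 'i' add the prefix so-.
So hodpiplug → hodpiplgar.

hodpiplgar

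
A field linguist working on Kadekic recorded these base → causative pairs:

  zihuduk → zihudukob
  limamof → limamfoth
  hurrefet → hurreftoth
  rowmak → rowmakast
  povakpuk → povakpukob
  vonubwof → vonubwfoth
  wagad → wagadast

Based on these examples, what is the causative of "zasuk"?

"zasuk" has last vowel 'u'. The stems whose last vowel is 'u' (zihuduk → zihudukob, povakpuk → povakpukob) add -ob.
The other patterns: stems whose last vowel is 'a' add -ast; stems whose last vowel is 'e' or 'o' delete the last vowel and add -oth.
So zasuk → zasukob.

zasukob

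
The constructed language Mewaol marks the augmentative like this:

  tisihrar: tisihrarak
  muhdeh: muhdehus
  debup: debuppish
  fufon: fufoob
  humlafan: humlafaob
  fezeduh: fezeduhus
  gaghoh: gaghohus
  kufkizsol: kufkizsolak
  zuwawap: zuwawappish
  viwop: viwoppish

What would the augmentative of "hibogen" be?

gaghoh and fufon both have last vowel 'o' yet inflect differently (gaghohus, fufoob), so the last vowel is not what conditions the rule; the final letter is.
"hibogen" ends in -n. The stems ending in -n (humlafan → humlafaob, fufon → fufoob) drop the final letter and add -ob.
The other patterns: stems ending in -h add -us; stems ending in -p double the final consonant and add -ish; stems ending in -l or -r add -ak.
So hibogen → hibogeob.

hibogeob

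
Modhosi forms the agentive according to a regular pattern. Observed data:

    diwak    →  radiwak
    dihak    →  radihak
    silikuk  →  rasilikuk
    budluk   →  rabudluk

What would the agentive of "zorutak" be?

Every pair shown (diwak → radiwak, dihak → radihak, silikuk → rasilikuk, …) follows the same rule: add the prefix ra-.
So zorutak → razorutak.

razorutak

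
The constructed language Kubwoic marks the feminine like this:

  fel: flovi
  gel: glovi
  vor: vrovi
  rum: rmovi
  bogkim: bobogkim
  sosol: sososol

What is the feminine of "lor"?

lrovi

"lor" has 1 vowel. The stems with 1 vowel (fel → flovi, gel → glovi, vor → vrovi) delete the last vowel and add -ovi.
So lor → lrovi.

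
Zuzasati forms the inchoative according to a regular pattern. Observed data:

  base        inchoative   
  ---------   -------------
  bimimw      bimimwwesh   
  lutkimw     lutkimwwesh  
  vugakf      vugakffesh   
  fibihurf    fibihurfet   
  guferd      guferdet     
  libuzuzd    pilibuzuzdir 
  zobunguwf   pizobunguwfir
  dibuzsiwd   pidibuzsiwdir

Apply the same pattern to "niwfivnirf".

"niwfivnirf" has second-to-last letter 'r'. The stems whose second-to-last letter is 'r' (fibihurf → fibihurfet, guferd → guferdet) add -et.
The other patterns: stems whose second-to-last letter is 'k' or 'm' double the final consonant and add -esh; stems whose second-to-last letter is 'w' or 'z' add pi- … -ir around the stem.
So niwfivnirf → niwfivnirfet.

niwfivnirfet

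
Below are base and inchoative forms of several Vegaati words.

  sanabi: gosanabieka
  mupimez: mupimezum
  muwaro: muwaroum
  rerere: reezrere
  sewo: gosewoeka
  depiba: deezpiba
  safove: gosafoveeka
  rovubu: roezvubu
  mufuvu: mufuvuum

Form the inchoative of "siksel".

gosikseleka

"siksel" begins with s-. The stems beginning with s- (sewo → gosewoeka, safove → gosafoveeka, sanabi → gosanabieka) add go- … -eka around the stem.
The other patterns: stems beginning with m- add -um; stems beginning with d- or r- insert -ez- after the first vowel.
So siksel → gosikseleka.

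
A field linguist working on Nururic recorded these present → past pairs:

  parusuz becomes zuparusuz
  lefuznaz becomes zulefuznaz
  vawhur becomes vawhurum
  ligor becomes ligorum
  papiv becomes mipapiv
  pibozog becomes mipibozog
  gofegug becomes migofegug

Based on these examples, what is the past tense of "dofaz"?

parusuz and vawhur both have last vowel 'u' yet inflect differently (zuparusuz, vawhurum), so the last vowel is not what conditions the rule; the final letter is.
"dofaz" ends in -z. The stems ending in -z (parusuz → zuparusuz, lefuznaz → zulefuznaz) add the prefix zu-.
The other patterns: stems ending in -r add -um; stems ending in -g or -v add the prefix mi-.
So dofaz → zudofaz.

zudofaz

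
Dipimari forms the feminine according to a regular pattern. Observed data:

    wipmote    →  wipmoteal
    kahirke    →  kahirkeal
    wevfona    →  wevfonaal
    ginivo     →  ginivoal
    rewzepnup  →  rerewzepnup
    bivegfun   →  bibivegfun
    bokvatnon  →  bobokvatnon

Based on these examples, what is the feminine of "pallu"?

"pallu" ends in a vowel. The stems ending in a vowel (wipmote → wipmoteal, kahirke → kahirkeal, wevfona → wevfonaal) add -al.
So pallu → pallual.

pallual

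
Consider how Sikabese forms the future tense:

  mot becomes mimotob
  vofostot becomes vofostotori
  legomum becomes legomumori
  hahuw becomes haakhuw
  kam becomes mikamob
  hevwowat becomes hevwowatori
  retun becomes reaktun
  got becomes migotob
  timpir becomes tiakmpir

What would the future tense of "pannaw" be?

paaknnaw

mot and vofostot both end in -t yet inflect differently (mimotob, vofostotori), so the final letter is not what conditions the rule; the number of vowels is.
"pannaw" has 2 vowels. The stems with 2 vowels (retun → reaktun, timpir → tiakmpir, hahuw → haakhuw) insert -ak- after the first vowel.
The other patterns: stems with 1 vowel add mi- … -ob around the stem; stems with 3 vowels add -ori.
So pannaw → paaknnaw.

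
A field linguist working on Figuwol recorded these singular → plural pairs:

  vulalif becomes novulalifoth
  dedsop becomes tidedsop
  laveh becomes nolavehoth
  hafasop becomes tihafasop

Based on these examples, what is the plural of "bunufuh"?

nobunufuhoth

hafasop and vulalif both have 3 vowels yet inflect differently (tihafasop, novulalifoth), so the number of vowels is not what conditions the rule; the final letter is.
"bunufuh" ends in -h. The one such stem in the data (laveh → nolavehoth) adds no- … -oth around the stem, so the same rule applies.
The other pattern: stems ending in -p add the prefix ti-.
So bunufuh → nobunufuhoth.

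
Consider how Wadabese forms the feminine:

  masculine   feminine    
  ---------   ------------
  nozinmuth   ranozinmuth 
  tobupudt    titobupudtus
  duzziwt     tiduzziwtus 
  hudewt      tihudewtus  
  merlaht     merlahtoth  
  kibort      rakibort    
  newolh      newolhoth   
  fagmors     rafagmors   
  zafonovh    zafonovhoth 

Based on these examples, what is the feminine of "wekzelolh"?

wekzelolhoth

"wekzelolh" has second-to-last letter 'l'. The one such stem in the data (newolh → newolhoth) adds -oth, so the same rule applies.
The other patterns: stems whose second-to-last letter is 'r' or 't' add the prefix ra-; stems whose second-to-last letter is 'd' or 'w' add ti- … -us around the stem.
So wekzelolh → wekzelolhoth.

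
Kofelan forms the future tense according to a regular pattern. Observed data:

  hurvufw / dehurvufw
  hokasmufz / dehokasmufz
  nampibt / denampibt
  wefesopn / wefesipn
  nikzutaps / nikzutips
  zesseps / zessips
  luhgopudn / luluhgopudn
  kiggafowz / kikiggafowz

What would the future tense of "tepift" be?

detepift

wefesopn and luhgopudn both end in -n yet inflect differently (wefesipn, luluhgopudn), so the final letter is not what conditions the rule; the second-to-last letter is.
"tepift" has second-to-last letter 'f'. The stems whose second-to-last letter is 'f' (hurvufw → dehurvufw, hokasmufz → dehokasmufz) add the prefix de-.
The other patterns: stems whose second-to-last letter is 'p' change the last vowel to 'i'; stems whose second-to-last letter is 'd' or 'w' repeat the first consonant+vowel as a prefix.
So tepift → detepift.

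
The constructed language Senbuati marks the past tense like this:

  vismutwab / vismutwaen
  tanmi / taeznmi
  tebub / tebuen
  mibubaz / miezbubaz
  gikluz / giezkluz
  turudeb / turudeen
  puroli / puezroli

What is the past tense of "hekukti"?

heezkukti

tebub and gikluz both have last vowel 'u' yet inflect differently (tebuen, giezkluz), so the last vowel is not what conditions the rule; the final letter is.
"hekukti" ends in -i. The stems ending in -i (tanmi → taeznmi, puroli → puezroli) insert -ez- after the first vowel.
So hekukti → heezkukti.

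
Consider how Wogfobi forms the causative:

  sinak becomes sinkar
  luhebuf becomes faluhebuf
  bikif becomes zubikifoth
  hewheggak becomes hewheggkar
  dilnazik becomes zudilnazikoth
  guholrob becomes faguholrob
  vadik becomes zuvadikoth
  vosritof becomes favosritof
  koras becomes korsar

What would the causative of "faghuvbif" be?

zufaghuvbifoth

"faghuvbif" has last vowel 'i'. The stems whose last vowel is 'i' (vadik → zuvadikoth, dilnazik → zudilnazikoth, bikif → zubikifoth) add zu- … -oth around the stem.
So faghuvbif → zufaghuvbifoth.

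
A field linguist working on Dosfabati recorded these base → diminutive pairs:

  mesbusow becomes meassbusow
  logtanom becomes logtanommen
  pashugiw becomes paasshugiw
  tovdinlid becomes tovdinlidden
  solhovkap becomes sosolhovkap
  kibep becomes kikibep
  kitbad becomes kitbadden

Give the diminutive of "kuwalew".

kuaswalew

solhovkap and kitbad both have last vowel 'a' yet inflect differently (sosolhovkap, kitbadden), so the last vowel is not what conditions the rule; the final letter is.
"kuwalew" ends in -w. The stems ending in -w (mesbusow → meassbusow, pashugiw → paasshugiw) insert -as- after the first vowel.
The other patterns: stems ending in -p repeat the first consonant+vowel as a prefix; stems ending in -d or -m double the final consonant and add -en.
So kuwalew → kuaswalew.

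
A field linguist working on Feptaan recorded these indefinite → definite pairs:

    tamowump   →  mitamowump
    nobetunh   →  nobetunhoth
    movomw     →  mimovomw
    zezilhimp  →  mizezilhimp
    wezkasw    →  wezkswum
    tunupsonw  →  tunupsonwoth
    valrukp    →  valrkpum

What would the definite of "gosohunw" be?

tunupsonw and movomw both end in -w yet inflect differently (tunupsonwoth, mimovomw), so the final letter is not what conditions the rule; the second-to-last letter is.
"gosohunw" has second-to-last letter 'n'. The stems whose second-to-last letter is 'n' (tunupsonw → tunupsonwoth, nobetunh → nobetunhoth) add -oth.
The other patterns: stems whose second-to-last letter is 'm' add the prefix mi-; stems whose second-to-last letter is 'k' or 's' delete the last vowel and add -um.
So gosohunw → gosohunwoth.

gosohunwoth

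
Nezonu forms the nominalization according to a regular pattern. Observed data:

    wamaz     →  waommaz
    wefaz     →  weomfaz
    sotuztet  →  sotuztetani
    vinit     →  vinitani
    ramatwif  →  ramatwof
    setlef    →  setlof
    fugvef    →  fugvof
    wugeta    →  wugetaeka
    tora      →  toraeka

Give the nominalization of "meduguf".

medugof

"meduguf" ends in -f. The stems ending in -f (ramatwif → ramatwof, setlef → setlof, fugvef → fugvof) change the last vowel to 'o'.
The other patterns: stems ending in -z insert -om- after the first vowel; stems ending in -t add -ani; stems ending in -a add -eka.
So meduguf → medugof.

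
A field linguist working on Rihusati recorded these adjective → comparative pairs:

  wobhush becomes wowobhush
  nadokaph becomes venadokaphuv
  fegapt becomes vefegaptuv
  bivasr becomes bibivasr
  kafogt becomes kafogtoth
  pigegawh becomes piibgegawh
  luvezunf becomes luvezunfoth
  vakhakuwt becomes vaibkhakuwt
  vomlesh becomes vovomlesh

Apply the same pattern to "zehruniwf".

zeibhruniwf

pigegawh and wobhush both end in -h yet inflect differently (piibgegawh, wowobhush), so the final letter is not what conditions the rule; the second-to-last letter is.
"zehruniwf" has second-to-last letter 'w'. The stems whose second-to-last letter is 'w' (pigegawh → piibgegawh, vakhakuwt → vaibkhakuwt) insert -ib- after the first vowel.
The other patterns: stems whose second-to-last letter is 's' repeat the first consonant+vowel as a prefix; stems whose second-to-last letter is 'p' add ve- … -uv around the stem; stems whose second-to-last letter is 'g' or 'n' add -oth.
So zehruniwf → zeibhruniwf.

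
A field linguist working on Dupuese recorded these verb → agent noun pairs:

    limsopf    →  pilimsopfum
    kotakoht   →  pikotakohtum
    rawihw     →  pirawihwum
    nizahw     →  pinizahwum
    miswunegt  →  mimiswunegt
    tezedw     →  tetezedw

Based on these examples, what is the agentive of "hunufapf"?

kotakoht and miswunegt both end in -t yet inflect differently (pikotakohtum, mimiswunegt), so the final letter is not what conditions the rule; the second-to-last letter is.
"hunufapf" has second-to-last letter 'p'. The one such stem in the data (limsopf → pilimsopfum) adds pi- … -um around the stem, so the same rule applies.
So hunufapf → pihunufapfum.

pihunufapfum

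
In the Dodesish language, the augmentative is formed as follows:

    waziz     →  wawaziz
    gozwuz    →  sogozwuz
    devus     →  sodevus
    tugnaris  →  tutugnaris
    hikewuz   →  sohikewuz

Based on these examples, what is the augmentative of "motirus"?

somotirus

"motirus" has last vowel 'u'. The stems whose last vowel is 'u' (gozwuz → sogozwuz, hikewuz → sohikewuz, devus → sodevus) add the prefix so-.
So motirus → somotirus.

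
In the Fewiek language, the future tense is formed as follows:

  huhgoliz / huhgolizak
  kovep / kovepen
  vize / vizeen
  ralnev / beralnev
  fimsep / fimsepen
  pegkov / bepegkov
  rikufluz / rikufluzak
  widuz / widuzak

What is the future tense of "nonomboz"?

ralnev and vize both have last vowel 'e' yet inflect differently (beralnev, vizeen), so the last vowel is not what conditions the rule; the final letter is.
"nonomboz" ends in -z. The stems ending in -z (rikufluz → rikufluzak, huhgoliz → huhgolizak, widuz → widuzak) add -ak.
The other patterns: stems ending in -v add the prefix be-; stems ending in -e or -p add -en.
So nonomboz → nonombozak.

nonombozak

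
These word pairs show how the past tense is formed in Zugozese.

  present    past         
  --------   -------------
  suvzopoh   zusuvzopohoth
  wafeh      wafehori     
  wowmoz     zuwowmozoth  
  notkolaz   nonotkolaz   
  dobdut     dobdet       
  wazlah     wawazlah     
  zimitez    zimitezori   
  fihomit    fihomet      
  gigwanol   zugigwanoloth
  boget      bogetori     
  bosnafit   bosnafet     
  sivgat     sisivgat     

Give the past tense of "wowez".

zimitez and notkolaz both end in -z yet inflect differently (zimitezori, nonotkolaz), so the final letter is not what conditions the rule; the last vowel is.
"wowez" has last vowel 'e'. The stems whose last vowel is 'e' (wafeh → wafehori, boget → bogetori, zimitez → zimitezori) add -ori.
So wowez → wowezori.

wowezori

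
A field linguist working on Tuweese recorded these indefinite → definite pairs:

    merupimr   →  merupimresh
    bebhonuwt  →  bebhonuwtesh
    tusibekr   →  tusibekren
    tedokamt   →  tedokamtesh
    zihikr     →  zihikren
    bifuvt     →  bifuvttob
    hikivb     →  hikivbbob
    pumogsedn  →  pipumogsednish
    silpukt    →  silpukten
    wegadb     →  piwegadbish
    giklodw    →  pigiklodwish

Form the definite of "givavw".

"givavw" has second-to-last letter 'v'. The stems whose second-to-last letter is 'v' (bifuvt → bifuvttob, hikivb → hikivbbob) double the final consonant and add -ob.
The other patterns: stems whose second-to-last letter is 'k' add -en; stems whose second-to-last letter is 'd' add pi- … -ish around the stem; stems whose second-to-last letter is 'm' or 'w' add -esh.
So givavw → givavwwob.

givavwwob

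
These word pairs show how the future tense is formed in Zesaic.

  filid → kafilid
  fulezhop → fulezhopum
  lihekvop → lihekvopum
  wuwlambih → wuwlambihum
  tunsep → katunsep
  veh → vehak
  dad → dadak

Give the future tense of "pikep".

dad and filid both end in -d yet inflect differently (dadak, kafilid), so the final letter is not what conditions the rule; the number of vowels is.
"pikep" has 2 vowels. The stems with 2 vowels (tunsep → katunsep, filid → kafilid) add the prefix ka-.
So pikep → kapikep.

kapikep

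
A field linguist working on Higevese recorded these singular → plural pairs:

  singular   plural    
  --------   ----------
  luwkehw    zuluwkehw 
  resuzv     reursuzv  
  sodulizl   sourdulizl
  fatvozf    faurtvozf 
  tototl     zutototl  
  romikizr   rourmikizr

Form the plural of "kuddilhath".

sodulizl and tototl both end in -l yet inflect differently (sourdulizl, zutototl), so the final letter is not what conditions the rule; the second-to-last letter is.
"kuddilhath" has second-to-last letter 't'. The one such stem in the data (tototl → zutototl) adds the prefix zu-, so the same rule applies.
The other pattern: stems whose second-to-last letter is 'z' insert -ur- after the first vowel.
So kuddilhath → zukuddilhath.

zukuddilhath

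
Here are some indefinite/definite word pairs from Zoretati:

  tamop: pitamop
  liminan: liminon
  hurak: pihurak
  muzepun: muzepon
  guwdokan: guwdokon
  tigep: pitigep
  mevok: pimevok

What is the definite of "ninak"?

pininak

guwdokan and hurak both have last vowel 'a' yet inflect differently (guwdokon, pihurak), so the last vowel is not what conditions the rule; the final letter is.
"ninak" ends in -k. The stems ending in -k (hurak → pihurak, mevok → pimevok) add the prefix pi-.
So ninak → pininak.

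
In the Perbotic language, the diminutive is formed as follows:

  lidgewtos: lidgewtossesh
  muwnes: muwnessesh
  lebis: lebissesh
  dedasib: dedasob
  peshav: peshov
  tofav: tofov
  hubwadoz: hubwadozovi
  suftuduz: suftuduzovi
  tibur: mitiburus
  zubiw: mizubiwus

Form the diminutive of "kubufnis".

kubufnissesh

"kubufnis" ends in -s. The stems ending in -s (lidgewtos → lidgewtossesh, muwnes → muwnessesh, lebis → lebissesh) double the final consonant and add -esh.
The other patterns: stems ending in -b or -v change the last vowel to 'o'; stems ending in -z add -ovi; stems ending in -r or -w add mi- … -us around the stem.
So kubufnis → kubufnissesh.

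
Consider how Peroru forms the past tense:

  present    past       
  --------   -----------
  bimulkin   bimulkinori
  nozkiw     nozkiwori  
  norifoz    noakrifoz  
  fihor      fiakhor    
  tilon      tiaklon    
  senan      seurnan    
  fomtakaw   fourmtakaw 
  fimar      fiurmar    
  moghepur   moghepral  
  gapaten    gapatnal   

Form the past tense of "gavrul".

bimulkin and tilon both end in -n yet inflect differently (bimulkinori, tiaklon), so the final letter is not what conditions the rule; the last vowel is.
"gavrul" has last vowel 'u'. The one such stem in the data (moghepur → moghepral) deletes the last vowel and adds -al (as does gapaten), so the same rule applies.
So gavrul → gavrlal.

gavrlal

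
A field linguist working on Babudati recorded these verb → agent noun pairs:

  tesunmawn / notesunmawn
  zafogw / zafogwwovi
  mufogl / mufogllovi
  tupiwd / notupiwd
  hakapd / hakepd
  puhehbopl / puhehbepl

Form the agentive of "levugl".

levugllovi

tupiwd and hakapd both end in -d yet inflect differently (notupiwd, hakepd), so the final letter is not what conditions the rule; the second-to-last letter is.
"levugl" has second-to-last letter 'g'. The stems whose second-to-last letter is 'g' (mufogl → mufogllovi, zafogw → zafogwwovi) double the final consonant and add -ovi.
So levugl → levugllovi.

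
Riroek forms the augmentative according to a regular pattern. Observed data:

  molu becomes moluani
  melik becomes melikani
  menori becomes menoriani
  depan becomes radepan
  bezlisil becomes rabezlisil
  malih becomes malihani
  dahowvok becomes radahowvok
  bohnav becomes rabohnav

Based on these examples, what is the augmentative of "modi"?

modiani

"modi" begins with m-. The stems beginning with m- (molu → moluani, malih → malihani, melik → melikani) add -ani.
So modi → modiani.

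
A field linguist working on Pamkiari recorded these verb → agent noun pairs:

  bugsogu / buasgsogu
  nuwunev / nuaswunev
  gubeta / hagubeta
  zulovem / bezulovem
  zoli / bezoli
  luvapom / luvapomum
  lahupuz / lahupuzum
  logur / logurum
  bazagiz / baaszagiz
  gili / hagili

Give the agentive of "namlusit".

luvapom and zulovem both end in -m yet inflect differently (luvapomum, bezulovem), so the final letter is not what conditions the rule; the first letter is.
"namlusit" begins with n-. The one such stem in the data (nuwunev → nuaswunev) inserts -as- after the first vowel (as do bazagiz, bugsogu), so the same rule applies.
The other patterns: stems beginning with g- add the prefix ha-; stems beginning with l- add -um; stems beginning with z- add the prefix be-.
So namlusit → naasmlusit.

naasmlusit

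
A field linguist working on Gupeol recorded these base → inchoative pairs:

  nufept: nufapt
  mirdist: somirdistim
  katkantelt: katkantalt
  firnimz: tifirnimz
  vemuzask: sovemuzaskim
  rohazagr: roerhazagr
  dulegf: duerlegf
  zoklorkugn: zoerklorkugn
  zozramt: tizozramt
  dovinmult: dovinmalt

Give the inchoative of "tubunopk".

zozramt and mirdist both end in -t yet inflect differently (tizozramt, somirdistim), so the final letter is not what conditions the rule; the second-to-last letter is.
"tubunopk" has second-to-last letter 'p'. The one such stem in the data (nufept → nufapt) changes the last vowel to 'a' (as do katkantelt, dovinmult), so the same rule applies.
The other patterns: stems whose second-to-last letter is 'g' insert -er- after the first vowel; stems whose second-to-last letter is 'm' add the prefix ti-; stems whose second-to-last letter is 's' add so- … -im around the stem.
So tubunopk → tubunapk.

tubunapk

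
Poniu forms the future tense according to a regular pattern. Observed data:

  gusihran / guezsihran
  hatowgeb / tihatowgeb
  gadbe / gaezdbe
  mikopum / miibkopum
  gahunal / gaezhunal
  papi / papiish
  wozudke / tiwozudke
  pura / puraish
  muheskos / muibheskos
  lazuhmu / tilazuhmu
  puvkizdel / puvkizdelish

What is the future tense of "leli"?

puvkizdel and gahunal both end in -l yet inflect differently (puvkizdelish, gaezhunal), so the final letter is not what conditions the rule; the first letter is.
"leli" begins with l-. The one such stem in the data (lazuhmu → tilazuhmu) adds the prefix ti-, so the same rule applies.
So leli → tileli.

tileli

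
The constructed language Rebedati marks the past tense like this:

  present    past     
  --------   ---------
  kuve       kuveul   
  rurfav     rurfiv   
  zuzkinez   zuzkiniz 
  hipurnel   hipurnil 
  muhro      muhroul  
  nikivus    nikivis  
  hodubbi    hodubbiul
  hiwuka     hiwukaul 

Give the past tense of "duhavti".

kuve and hipurnel both have last vowel 'e' yet inflect differently (kuveul, hipurnil), so the last vowel is not what conditions the rule; whether the stem ends in a vowel or a consonant is.
"duhavti" ends in a vowel. The stems ending in a vowel (hodubbi → hodubbiul, kuve → kuveul, muhro → muhroul) add -ul.
The other pattern: stems ending in a consonant change the last vowel to 'i'.
So duhavti → duhavtiul.

duhavtiul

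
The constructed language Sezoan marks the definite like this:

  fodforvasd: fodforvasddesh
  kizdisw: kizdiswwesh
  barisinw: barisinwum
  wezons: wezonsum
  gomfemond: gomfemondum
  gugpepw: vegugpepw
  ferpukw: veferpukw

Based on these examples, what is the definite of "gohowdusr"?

gohowdusrresh

"gohowdusr" has second-to-last letter 's'. The stems whose second-to-last letter is 's' (fodforvasd → fodforvasddesh, kizdisw → kizdiswwesh) double the final consonant and add -esh.
So gohowdusr → gohowdusrresh.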